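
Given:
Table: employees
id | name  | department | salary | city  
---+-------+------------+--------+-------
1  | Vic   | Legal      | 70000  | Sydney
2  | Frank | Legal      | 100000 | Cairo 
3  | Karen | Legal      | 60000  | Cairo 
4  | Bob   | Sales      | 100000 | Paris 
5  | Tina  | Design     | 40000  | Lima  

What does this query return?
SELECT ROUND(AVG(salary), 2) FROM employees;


SUM(salary) = 370000
COUNT = 5
ROUND(AVG, 2) = ROUND(370000 / 5, 2) = 74000.0

74000.0


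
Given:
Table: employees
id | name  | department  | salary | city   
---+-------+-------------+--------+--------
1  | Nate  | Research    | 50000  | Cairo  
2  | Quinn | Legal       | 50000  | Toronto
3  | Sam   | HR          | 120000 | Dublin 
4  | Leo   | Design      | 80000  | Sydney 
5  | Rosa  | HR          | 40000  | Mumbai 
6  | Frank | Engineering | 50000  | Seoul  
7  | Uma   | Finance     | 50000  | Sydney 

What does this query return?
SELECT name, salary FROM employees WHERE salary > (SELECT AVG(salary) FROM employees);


Subquery: AVG(salary) = 62857.14
Filtering: salary > 62857.14
  Sam (120000) -> MATCH
  Leo (80000) -> MATCH


2 rows:
Sam, 120000
Leo, 80000


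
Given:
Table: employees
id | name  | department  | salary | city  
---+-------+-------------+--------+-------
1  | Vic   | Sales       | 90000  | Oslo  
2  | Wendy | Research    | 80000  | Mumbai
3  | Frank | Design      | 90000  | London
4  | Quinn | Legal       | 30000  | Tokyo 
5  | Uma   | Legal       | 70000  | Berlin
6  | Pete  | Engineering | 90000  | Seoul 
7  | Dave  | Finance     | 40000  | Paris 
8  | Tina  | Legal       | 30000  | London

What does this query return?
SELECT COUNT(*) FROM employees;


COUNT(*) counts all rows

8


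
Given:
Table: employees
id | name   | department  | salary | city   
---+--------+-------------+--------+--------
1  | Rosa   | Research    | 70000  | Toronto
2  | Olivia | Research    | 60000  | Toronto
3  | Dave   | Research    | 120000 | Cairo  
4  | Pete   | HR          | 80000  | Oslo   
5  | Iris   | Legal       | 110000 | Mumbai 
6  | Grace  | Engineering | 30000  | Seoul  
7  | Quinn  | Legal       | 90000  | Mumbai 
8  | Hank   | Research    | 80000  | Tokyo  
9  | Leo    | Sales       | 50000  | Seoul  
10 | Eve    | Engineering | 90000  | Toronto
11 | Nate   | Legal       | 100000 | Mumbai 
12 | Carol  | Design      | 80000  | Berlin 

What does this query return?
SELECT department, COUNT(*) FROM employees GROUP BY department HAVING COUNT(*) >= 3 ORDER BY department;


Groups with count >= 3:
  Legal: 3 -> PASS
  Research: 4 -> PASS
  Design: 1 -> filtered out
  Engineering: 2 -> filtered out
  HR: 1 -> filtered out
  Sales: 1 -> filtered out


2 groups:
Legal, 3
Research, 4


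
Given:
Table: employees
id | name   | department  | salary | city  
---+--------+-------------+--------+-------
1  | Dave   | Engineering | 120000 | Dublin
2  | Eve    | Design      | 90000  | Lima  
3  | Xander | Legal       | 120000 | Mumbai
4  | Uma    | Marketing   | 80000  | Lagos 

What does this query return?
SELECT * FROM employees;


SELECT * returns all 4 rows with all columns

4 rows:
1, Dave, Engineering, 120000, Dublin
2, Eve, Design, 90000, Lima
3, Xander, Legal, 120000, Mumbai
4, Uma, Marketing, 80000, Lagos


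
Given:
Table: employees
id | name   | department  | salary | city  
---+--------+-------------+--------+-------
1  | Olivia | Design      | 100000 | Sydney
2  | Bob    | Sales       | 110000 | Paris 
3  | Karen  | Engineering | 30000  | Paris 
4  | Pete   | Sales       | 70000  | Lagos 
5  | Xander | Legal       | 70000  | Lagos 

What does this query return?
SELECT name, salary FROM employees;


Projecting columns: name, salary

5 rows:
Olivia, 100000
Bob, 110000
Karen, 30000
Pete, 70000
Xander, 70000


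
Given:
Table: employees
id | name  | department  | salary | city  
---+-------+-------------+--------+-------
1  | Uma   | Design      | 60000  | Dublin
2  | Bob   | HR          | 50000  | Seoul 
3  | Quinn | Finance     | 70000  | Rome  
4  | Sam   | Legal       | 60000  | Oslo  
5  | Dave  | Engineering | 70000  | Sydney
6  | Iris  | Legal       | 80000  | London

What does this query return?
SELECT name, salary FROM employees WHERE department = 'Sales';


Filtering: department = 'Sales'
Matching rows: 0

Empty result set (0 rows)


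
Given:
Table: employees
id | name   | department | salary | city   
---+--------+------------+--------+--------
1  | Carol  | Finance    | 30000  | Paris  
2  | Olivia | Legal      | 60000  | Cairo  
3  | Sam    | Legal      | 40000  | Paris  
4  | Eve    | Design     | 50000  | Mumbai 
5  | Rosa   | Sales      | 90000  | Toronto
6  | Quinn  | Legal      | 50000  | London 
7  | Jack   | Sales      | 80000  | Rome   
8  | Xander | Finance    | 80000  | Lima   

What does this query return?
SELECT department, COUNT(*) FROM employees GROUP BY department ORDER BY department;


Assigning each row to its department group:
  Carol -> Finance
  Olivia -> Legal
  Sam -> Legal
  Eve -> Design
  Rosa -> Sales
  Quinn -> Legal
  Jack -> Sales
  Xander -> Finance


4 groups:
Design, 1
Finance, 2
Legal, 3
Sales, 2


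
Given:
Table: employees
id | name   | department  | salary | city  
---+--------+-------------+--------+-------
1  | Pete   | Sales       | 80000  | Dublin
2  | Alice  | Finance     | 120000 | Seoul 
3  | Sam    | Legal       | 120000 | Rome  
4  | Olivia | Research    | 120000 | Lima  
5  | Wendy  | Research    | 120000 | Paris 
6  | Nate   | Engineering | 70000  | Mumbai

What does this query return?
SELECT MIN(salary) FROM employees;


Salaries: 80000, 120000, 120000, 120000, 120000, 70000
MIN = 70000

70000


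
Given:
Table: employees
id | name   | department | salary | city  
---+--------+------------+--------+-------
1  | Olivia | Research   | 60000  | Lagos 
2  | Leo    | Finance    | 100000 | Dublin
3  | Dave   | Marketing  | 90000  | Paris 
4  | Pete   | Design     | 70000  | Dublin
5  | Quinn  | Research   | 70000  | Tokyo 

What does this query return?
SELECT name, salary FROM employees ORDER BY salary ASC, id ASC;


Sorting by salary ASC, then id ASC for ties

5 rows:
Olivia, 60000
Pete, 70000
Quinn, 70000
Dave, 90000
Leo, 100000


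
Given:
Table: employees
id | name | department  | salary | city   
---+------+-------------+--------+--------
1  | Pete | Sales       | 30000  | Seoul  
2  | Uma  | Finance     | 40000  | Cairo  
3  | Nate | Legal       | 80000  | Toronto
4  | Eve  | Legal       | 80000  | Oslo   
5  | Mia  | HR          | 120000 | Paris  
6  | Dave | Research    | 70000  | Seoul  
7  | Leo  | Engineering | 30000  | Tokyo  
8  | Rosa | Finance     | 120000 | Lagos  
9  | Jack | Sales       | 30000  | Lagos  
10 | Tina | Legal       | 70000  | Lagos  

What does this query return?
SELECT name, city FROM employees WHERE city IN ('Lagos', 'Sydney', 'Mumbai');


Filtering: city IN ('Lagos', 'Sydney', 'Mumbai')
Matching: 3 rows

3 rows:
Rosa, Lagos
Jack, Lagos
Tina, Lagos


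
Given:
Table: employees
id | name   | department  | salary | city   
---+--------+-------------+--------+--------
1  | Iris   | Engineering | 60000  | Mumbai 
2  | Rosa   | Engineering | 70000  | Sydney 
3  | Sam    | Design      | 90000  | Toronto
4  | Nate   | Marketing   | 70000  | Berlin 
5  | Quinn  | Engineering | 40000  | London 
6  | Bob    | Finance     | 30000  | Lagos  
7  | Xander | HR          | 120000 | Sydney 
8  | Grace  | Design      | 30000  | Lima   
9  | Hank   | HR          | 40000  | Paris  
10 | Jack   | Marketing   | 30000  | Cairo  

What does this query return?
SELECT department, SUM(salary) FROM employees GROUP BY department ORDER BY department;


Summing salary within each department:
  Design: 90000 + 30000 = 120000
  Engineering: 60000 + 70000 + 40000 = 170000
  Finance: 30000 = 30000
  HR: 120000 + 40000 = 160000
  Marketing: 70000 + 30000 = 100000


5 groups:
Design, 120000
Engineering, 170000
Finance, 30000
HR, 160000
Marketing, 100000


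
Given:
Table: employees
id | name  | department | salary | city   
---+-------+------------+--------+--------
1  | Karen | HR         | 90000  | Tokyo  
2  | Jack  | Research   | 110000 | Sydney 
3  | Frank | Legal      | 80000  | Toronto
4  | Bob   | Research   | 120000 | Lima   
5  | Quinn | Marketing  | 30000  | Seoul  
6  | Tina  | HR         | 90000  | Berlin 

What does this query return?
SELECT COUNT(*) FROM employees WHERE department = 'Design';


Counting rows where department = 'Design'


0


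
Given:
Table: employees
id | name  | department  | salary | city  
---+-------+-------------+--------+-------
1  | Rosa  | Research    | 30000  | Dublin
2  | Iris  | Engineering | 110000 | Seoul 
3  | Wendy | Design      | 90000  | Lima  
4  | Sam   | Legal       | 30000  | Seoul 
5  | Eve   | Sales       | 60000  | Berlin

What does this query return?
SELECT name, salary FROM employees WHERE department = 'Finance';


Filtering: department = 'Finance'
Matching rows: 0

Empty result set (0 rows)


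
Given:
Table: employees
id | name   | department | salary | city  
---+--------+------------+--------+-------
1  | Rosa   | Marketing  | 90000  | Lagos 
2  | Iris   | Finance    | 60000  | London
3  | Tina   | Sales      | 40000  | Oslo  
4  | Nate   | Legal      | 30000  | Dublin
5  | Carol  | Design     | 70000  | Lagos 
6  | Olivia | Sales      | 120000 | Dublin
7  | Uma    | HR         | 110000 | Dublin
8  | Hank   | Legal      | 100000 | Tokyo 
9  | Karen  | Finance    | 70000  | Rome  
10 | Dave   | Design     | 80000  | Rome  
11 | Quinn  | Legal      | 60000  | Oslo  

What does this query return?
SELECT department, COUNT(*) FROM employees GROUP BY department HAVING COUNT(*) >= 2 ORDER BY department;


Groups with count >= 2:
  Design: 2 -> PASS
  Finance: 2 -> PASS
  Legal: 3 -> PASS
  Sales: 2 -> PASS
  HR: 1 -> filtered out
  Marketing: 1 -> filtered out


4 groups:
Design, 2
Finance, 2
Legal, 3
Sales, 2


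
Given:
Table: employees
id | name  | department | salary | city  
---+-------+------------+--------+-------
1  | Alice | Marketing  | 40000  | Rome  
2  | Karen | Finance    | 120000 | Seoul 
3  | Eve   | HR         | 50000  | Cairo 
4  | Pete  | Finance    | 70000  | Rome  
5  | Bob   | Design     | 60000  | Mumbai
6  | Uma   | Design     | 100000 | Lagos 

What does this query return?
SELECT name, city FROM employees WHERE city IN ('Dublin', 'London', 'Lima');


Filtering: city IN ('Dublin', 'London', 'Lima')
Matching: 0 rows

Empty result set (0 rows)


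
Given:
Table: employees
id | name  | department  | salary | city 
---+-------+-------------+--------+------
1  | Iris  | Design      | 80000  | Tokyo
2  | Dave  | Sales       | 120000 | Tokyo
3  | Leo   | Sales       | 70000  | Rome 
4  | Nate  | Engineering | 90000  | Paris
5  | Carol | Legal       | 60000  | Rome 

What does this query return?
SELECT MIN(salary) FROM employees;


Salaries: 80000, 120000, 70000, 90000, 60000
MIN = 60000

60000


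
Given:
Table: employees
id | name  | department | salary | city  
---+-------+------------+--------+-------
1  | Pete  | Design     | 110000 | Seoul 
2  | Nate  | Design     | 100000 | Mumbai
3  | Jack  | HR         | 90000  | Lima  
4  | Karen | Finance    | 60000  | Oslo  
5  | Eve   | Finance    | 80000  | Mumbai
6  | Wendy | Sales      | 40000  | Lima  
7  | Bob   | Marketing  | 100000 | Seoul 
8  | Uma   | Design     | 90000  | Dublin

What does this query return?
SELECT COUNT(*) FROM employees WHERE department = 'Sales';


Counting rows where department = 'Sales'
  Wendy -> MATCH


1


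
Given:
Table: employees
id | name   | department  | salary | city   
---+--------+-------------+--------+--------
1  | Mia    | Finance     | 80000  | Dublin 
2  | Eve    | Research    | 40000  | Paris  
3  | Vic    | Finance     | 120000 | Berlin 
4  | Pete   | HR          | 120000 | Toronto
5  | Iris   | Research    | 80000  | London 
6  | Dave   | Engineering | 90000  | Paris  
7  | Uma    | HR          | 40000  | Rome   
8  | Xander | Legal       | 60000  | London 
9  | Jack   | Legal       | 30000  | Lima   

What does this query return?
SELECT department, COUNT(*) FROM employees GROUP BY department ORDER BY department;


Assigning each row to its department group:
  Mia -> Finance
  Eve -> Research
  Vic -> Finance
  Pete -> HR
  Iris -> Research
  Dave -> Engineering
  Uma -> HR
  Xander -> Legal
  Jack -> Legal


5 groups:
Engineering, 1
Finance, 2
HR, 2
Legal, 2
Research, 2


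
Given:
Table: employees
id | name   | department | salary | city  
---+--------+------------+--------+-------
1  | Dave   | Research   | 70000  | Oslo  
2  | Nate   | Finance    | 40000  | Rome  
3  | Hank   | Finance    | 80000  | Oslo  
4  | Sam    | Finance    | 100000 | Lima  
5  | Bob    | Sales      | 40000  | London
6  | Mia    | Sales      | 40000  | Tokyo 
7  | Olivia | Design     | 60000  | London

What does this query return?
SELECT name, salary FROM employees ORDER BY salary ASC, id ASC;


Sorting by salary ASC, then id ASC for ties

7 rows:
Nate, 40000
Bob, 40000
Mia, 40000
Olivia, 60000
Dave, 70000
Hank, 80000
Sam, 100000


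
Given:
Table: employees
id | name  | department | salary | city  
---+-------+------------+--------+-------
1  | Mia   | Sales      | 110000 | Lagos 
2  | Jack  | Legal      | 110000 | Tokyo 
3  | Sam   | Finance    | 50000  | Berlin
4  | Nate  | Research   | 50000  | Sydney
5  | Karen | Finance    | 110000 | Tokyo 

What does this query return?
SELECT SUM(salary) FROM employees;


SUM(salary) = 110000 + 110000 + 50000 + 50000 + 110000 = 430000

430000


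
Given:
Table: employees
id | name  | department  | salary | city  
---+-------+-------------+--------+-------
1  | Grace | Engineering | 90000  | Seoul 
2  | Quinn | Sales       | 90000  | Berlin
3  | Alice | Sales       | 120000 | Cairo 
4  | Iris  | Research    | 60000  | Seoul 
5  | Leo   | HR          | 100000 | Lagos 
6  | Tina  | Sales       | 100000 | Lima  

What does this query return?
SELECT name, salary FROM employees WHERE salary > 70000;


Filtering: salary > 70000
Matching: 5 rows

5 rows:
Grace, 90000
Quinn, 90000
Alice, 120000
Leo, 100000
Tina, 100000


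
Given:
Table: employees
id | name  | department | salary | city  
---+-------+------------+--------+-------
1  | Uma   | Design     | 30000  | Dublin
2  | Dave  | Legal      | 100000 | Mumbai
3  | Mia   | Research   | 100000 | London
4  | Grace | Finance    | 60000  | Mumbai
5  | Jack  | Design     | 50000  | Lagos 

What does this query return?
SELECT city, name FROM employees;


Projecting columns: city, name

5 rows:
Dublin, Uma
Mumbai, Dave
London, Mia
Mumbai, Grace
Lagos, Jack


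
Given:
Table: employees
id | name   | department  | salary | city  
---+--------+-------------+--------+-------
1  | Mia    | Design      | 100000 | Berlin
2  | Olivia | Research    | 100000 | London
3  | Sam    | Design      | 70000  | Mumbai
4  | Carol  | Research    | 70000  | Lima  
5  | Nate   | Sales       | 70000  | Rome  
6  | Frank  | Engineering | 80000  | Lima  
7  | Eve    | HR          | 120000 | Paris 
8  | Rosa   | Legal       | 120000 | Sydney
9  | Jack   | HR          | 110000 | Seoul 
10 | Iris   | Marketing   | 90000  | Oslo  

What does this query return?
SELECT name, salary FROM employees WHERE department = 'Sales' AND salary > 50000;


Filtering: department = 'Sales' AND salary > 50000
Matching: 1 rows

1 rows:
Nate, 70000


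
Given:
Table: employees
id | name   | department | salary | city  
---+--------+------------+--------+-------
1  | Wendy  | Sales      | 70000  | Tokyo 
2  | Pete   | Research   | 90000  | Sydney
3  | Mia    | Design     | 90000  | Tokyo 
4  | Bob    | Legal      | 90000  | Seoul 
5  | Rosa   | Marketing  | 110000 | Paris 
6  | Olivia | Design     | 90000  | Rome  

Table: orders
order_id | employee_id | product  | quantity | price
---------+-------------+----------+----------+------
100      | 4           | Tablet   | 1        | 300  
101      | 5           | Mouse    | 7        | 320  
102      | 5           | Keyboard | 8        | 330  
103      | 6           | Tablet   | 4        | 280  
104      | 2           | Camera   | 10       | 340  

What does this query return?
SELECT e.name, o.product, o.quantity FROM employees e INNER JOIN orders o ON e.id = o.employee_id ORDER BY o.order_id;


Joining employees.id = orders.employee_id:
  employee Bob (id=4) -> order Tablet
  employee Rosa (id=5) -> order Mouse
  employee Rosa (id=5) -> order Keyboard
  employee Olivia (id=6) -> order Tablet
  employee Pete (id=2) -> order Camera


5 rows:
Bob, Tablet, 1
Rosa, Mouse, 7
Rosa, Keyboard, 8
Olivia, Tablet, 4
Pete, Camera, 10


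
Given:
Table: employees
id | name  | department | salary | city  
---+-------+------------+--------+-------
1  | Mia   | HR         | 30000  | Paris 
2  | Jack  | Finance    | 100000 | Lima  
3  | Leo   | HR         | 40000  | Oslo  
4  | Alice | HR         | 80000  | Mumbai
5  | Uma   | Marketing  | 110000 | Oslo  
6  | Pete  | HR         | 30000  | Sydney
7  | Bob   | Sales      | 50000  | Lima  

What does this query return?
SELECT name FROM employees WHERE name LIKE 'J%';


LIKE 'J%' matches names starting with 'J'
Matching: 1

1 rows:
Jack


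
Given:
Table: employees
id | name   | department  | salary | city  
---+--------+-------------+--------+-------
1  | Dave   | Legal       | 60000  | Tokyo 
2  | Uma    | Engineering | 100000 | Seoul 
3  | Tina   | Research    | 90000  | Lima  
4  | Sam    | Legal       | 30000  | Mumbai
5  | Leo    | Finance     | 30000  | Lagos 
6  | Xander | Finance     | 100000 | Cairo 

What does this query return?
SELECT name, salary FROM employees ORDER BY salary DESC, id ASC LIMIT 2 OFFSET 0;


Sort by salary DESC (id ASC tiebreak), then skip 0 and take 2
Rows 1 through 2

2 rows:
Uma, 100000
Xander, 100000


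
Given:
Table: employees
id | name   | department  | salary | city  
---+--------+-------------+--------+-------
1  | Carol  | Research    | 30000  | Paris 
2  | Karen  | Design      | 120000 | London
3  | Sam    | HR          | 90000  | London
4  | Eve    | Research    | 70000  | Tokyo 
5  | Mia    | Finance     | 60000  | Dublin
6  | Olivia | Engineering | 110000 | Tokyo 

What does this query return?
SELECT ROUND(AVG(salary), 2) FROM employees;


SUM(salary) = 480000
COUNT = 6
ROUND(AVG, 2) = ROUND(480000 / 6, 2) = 80000.0

80000.0


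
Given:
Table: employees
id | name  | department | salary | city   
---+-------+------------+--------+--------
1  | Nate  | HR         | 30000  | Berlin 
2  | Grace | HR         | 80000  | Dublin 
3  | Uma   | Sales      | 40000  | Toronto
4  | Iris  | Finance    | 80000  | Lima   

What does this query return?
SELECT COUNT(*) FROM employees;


COUNT(*) counts all rows

4


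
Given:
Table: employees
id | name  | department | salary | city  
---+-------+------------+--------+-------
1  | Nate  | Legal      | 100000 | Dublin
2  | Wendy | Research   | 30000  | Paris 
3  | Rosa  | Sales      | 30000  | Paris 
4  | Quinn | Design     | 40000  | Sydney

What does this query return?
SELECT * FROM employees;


SELECT * returns all 4 rows with all columns

4 rows:
1, Nate, Legal, 100000, Dublin
2, Wendy, Research, 30000, Paris
3, Rosa, Sales, 30000, Paris
4, Quinn, Design, 40000, Sydney


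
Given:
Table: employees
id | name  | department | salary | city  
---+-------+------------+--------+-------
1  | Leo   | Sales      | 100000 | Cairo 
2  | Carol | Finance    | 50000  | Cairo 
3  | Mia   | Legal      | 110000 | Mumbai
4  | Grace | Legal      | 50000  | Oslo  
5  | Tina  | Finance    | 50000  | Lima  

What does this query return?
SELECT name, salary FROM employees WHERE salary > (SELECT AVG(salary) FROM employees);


Subquery: AVG(salary) = 72000.0
Filtering: salary > 72000.0
  Leo (100000) -> MATCH
  Mia (110000) -> MATCH


2 rows:
Leo, 100000
Mia, 110000


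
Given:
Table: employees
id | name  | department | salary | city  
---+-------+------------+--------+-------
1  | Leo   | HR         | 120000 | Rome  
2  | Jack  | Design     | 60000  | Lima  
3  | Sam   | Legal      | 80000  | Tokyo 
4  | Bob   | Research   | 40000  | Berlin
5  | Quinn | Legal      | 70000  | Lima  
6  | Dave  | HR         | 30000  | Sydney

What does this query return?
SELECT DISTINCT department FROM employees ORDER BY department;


All 'department' values (row order): HR, Design, Legal, Research, Legal, HR
Removing duplicates leaves 4 unique value(s).

4 values:
Design
HR
Legal
Research


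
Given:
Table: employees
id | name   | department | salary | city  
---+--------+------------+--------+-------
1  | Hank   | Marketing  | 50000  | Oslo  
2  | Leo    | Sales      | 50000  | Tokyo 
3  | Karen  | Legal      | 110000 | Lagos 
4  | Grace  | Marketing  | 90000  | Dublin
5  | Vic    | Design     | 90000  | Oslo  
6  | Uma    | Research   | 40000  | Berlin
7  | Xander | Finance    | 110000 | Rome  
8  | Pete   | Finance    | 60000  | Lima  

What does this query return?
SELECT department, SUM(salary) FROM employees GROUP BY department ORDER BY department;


Summing salary within each department:
  Design: 90000 = 90000
  Finance: 110000 + 60000 = 170000
  Legal: 110000 = 110000
  Marketing: 50000 + 90000 = 140000
  Research: 40000 = 40000
  Sales: 50000 = 50000


6 groups:
Design, 90000
Finance, 170000
Legal, 110000
Marketing, 140000
Research, 40000
Sales, 50000


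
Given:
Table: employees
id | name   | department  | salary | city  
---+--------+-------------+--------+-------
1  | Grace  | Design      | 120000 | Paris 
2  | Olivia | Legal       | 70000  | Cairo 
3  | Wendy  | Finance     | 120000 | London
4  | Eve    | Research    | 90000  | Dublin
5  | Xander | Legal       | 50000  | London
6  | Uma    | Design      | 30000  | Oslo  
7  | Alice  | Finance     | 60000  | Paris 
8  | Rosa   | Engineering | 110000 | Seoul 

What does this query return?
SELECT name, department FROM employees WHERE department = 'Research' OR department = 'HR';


Filtering: department = 'Research' OR 'HR'
Matching: 1 rows

1 rows:
Eve, Research


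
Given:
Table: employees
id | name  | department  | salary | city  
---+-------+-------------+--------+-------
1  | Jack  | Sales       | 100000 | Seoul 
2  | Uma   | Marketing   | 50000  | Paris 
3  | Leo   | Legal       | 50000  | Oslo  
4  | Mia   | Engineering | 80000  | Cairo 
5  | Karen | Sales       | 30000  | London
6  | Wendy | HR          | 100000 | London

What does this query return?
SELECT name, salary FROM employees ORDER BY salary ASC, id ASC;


Sorting by salary ASC, then id ASC for ties

6 rows:
Karen, 30000
Uma, 50000
Leo, 50000
Mia, 80000
Jack, 100000
Wendy, 100000


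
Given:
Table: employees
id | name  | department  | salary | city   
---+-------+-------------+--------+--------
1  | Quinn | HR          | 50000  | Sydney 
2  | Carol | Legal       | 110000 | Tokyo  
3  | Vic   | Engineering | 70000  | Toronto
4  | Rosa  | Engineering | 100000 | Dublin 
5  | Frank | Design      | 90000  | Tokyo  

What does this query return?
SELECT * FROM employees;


SELECT * returns all 5 rows with all columns

5 rows:
1, Quinn, HR, 50000, Sydney
2, Carol, Legal, 110000, Tokyo
3, Vic, Engineering, 70000, Toronto
4, Rosa, Engineering, 100000, Dublin
5, Frank, Design, 90000, Tokyo


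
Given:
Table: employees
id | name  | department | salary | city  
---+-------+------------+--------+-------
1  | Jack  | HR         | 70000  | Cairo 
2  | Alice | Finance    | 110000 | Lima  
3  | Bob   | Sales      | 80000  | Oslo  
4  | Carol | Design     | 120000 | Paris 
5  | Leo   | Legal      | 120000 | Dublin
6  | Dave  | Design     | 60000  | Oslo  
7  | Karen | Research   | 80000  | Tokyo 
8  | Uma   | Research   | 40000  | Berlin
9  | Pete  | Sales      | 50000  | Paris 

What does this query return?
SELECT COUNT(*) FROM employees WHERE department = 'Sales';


Counting rows where department = 'Sales'
  Bob -> MATCH
  Pete -> MATCH


2


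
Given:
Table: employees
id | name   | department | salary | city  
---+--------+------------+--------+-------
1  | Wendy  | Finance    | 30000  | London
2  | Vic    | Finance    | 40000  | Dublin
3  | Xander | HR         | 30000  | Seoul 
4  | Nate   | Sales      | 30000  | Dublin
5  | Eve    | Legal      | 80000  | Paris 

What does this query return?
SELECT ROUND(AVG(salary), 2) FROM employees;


SUM(salary) = 210000
COUNT = 5
ROUND(AVG, 2) = ROUND(210000 / 5, 2) = 42000.0

42000.0


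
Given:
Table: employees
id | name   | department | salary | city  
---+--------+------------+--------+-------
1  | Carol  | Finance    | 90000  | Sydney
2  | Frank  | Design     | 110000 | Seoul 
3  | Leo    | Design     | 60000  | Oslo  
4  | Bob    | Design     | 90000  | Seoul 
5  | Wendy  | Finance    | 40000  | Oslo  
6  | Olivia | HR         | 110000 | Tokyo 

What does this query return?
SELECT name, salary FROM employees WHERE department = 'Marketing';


Filtering: department = 'Marketing'
Matching rows: 0

Empty result set (0 rows)


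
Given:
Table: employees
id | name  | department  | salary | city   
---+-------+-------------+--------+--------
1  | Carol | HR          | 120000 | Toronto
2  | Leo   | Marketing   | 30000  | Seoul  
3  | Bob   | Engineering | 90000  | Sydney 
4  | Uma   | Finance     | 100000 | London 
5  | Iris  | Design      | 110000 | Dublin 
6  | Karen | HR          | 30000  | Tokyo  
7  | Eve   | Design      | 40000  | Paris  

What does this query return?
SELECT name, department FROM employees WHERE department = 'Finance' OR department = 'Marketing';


Filtering: department = 'Finance' OR 'Marketing'
Matching: 2 rows

2 rows:
Leo, Marketing
Uma, Finance


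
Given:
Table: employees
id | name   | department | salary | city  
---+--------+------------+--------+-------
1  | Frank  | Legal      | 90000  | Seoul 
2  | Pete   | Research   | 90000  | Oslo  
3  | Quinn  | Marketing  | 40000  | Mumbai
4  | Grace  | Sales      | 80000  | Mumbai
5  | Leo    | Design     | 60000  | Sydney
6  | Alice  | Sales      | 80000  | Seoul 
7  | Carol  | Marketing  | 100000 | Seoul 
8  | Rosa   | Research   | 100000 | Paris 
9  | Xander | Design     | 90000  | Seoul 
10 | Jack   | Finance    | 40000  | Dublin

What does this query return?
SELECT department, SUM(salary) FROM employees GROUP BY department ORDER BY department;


Summing salary within each department:
  Design: 60000 + 90000 = 150000
  Finance: 40000 = 40000
  Legal: 90000 = 90000
  Marketing: 40000 + 100000 = 140000
  Research: 90000 + 100000 = 190000
  Sales: 80000 + 80000 = 160000


6 groups:
Design, 150000
Finance, 40000
Legal, 90000
Marketing, 140000
Research, 190000
Sales, 160000


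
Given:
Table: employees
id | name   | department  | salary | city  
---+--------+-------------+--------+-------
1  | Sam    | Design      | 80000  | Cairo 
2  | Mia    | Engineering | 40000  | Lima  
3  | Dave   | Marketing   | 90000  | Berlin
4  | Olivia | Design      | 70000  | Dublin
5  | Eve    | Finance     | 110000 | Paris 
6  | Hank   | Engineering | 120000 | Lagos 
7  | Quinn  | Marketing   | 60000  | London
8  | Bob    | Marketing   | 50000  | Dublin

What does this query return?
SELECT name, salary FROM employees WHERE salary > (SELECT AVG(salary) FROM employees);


Subquery: AVG(salary) = 77500.0
Filtering: salary > 77500.0
  Sam (80000) -> MATCH
  Dave (90000) -> MATCH
  Eve (110000) -> MATCH
  Hank (120000) -> MATCH


4 rows:
Sam, 80000
Dave, 90000
Eve, 110000
Hank, 120000


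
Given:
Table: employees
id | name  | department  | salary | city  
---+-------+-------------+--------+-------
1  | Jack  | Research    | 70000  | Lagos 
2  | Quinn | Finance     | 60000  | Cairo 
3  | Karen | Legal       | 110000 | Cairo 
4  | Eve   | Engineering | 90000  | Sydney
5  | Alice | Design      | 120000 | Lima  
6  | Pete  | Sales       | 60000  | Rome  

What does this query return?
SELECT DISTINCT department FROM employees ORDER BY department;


All 'department' values (row order): Research, Finance, Legal, Engineering, Design, Sales
Removing duplicates leaves 6 unique value(s).

6 values:
Design
Engineering
Finance
Legal
Research
Sales


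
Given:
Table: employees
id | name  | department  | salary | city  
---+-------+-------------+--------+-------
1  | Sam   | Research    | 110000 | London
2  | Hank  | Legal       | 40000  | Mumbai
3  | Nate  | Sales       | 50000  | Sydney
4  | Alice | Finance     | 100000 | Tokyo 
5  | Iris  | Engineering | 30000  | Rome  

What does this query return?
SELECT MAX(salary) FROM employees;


Salaries: 110000, 40000, 50000, 100000, 30000
MAX = 110000

110000


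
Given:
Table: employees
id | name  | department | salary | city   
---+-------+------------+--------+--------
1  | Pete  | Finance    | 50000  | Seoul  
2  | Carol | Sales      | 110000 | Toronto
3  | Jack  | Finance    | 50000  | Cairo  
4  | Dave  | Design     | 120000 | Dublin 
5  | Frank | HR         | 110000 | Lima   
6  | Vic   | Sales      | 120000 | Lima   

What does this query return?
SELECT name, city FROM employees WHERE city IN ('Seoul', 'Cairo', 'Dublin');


Filtering: city IN ('Seoul', 'Cairo', 'Dublin')
Matching: 3 rows

3 rows:
Pete, Seoul
Jack, Cairo
Dave, Dublin


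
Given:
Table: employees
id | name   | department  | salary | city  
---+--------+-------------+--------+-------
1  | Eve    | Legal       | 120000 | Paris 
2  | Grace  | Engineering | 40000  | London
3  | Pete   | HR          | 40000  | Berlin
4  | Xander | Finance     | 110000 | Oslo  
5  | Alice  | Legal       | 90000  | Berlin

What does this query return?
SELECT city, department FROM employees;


Projecting columns: city, department

5 rows:
Paris, Legal
London, Engineering
Berlin, HR
Oslo, Finance
Berlin, Legal


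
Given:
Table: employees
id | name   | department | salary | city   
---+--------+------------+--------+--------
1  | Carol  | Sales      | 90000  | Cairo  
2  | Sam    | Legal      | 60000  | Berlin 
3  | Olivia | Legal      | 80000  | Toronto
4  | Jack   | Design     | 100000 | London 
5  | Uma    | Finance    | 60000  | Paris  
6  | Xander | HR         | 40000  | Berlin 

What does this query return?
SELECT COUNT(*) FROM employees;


COUNT(*) counts all rows

6


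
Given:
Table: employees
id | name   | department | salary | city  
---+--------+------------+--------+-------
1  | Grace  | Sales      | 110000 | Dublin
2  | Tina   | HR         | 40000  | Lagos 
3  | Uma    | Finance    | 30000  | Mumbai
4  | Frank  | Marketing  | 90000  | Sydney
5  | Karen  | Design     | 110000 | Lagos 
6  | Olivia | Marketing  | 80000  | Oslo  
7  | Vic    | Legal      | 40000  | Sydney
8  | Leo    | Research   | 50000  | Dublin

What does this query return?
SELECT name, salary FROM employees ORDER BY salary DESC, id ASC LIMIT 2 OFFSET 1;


Sort by salary DESC (id ASC tiebreak), then skip 1 and take 2
Rows 2 through 3

2 rows:
Karen, 110000
Frank, 90000


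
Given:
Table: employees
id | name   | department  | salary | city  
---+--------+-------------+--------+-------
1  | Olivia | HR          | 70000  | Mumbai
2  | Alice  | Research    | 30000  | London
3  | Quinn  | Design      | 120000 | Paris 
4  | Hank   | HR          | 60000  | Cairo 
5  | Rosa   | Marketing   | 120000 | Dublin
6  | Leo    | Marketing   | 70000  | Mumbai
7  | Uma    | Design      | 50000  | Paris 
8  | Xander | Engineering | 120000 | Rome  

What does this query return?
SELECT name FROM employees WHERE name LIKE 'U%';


LIKE 'U%' matches names starting with 'U'
Matching: 1

1 rows:
Uma


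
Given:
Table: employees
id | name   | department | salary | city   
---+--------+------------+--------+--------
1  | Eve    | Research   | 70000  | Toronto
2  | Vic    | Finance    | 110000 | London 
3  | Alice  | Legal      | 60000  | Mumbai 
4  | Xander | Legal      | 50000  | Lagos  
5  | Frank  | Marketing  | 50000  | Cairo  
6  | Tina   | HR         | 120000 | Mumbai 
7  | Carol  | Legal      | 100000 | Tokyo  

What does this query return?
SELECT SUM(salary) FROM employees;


SUM(salary) = 70000 + 110000 + 60000 + 50000 + 50000 + 120000 + 100000 = 560000

560000


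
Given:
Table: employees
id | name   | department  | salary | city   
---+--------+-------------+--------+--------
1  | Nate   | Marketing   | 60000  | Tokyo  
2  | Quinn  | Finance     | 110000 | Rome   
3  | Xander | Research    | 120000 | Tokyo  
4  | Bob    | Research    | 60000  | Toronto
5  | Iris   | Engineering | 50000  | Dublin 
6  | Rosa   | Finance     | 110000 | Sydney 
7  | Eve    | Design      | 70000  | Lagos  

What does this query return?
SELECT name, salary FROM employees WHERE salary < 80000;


Filtering: salary < 80000
Matching: 4 rows

4 rows:
Nate, 60000
Bob, 60000
Iris, 50000
Eve, 70000


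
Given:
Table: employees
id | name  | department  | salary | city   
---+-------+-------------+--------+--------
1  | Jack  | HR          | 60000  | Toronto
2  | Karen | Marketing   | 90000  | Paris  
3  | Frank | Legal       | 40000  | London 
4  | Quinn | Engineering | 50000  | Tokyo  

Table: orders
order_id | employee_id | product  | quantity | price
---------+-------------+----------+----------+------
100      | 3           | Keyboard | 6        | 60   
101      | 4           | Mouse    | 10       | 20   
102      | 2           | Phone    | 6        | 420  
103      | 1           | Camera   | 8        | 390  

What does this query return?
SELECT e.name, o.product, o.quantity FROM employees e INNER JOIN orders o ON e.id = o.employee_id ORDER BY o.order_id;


Joining employees.id = orders.employee_id:
  employee Frank (id=3) -> order Keyboard
  employee Quinn (id=4) -> order Mouse
  employee Karen (id=2) -> order Phone
  employee Jack (id=1) -> order Camera


4 rows:
Frank, Keyboard, 6
Quinn, Mouse, 10
Karen, Phone, 6
Jack, Camera, 8


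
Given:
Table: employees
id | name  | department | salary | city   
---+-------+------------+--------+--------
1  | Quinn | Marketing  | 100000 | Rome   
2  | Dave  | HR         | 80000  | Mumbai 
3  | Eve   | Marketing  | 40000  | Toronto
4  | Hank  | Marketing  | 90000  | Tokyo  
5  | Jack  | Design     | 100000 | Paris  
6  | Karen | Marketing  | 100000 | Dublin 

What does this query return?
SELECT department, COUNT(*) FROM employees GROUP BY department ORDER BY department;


Assigning each row to its department group:
  Quinn -> Marketing
  Dave -> HR
  Eve -> Marketing
  Hank -> Marketing
  Jack -> Design
  Karen -> Marketing


3 groups:
Design, 1
HR, 1
Marketing, 4


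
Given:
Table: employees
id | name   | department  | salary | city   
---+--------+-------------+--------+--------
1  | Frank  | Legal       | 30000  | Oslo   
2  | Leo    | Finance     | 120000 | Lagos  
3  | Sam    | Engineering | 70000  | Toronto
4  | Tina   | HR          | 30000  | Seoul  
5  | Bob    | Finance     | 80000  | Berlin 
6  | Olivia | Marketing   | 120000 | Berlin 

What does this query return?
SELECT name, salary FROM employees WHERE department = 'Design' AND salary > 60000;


Filtering: department = 'Design' AND salary > 60000
Matching: 0 rows

Empty result set (0 rows)


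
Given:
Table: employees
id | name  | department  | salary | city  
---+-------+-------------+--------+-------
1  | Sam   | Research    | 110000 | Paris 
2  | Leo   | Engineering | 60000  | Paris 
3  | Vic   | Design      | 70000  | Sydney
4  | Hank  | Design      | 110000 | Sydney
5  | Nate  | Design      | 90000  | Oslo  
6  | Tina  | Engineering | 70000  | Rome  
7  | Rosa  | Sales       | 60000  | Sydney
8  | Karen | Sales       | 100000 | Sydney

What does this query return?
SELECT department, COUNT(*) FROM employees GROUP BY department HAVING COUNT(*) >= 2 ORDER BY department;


Groups with count >= 2:
  Design: 3 -> PASS
  Engineering: 2 -> PASS
  Sales: 2 -> PASS
  Research: 1 -> filtered out


3 groups:
Design, 3
Engineering, 2
Sales, 2


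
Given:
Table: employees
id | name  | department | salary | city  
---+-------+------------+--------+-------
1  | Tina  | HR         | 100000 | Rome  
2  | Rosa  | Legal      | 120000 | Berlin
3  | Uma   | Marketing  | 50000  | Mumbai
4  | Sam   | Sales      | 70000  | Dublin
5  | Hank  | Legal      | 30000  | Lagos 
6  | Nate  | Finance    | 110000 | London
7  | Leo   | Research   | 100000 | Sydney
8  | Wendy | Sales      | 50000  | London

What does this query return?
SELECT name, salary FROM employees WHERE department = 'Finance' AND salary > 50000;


Filtering: department = 'Finance' AND salary > 50000
Matching: 1 rows

1 rows:
Nate, 110000


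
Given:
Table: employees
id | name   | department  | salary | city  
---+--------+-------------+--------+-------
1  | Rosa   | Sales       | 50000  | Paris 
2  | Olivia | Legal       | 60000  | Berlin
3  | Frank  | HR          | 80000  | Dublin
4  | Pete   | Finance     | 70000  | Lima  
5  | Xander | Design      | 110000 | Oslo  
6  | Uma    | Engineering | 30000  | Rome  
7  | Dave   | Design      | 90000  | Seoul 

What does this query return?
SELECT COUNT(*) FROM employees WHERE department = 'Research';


Counting rows where department = 'Research'


0


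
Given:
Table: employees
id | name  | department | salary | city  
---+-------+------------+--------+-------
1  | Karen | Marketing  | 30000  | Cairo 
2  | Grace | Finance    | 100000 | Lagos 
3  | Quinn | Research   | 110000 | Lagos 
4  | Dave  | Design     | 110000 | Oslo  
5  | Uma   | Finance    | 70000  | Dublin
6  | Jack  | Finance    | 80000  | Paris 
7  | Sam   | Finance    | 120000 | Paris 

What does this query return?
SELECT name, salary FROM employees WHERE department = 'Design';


Filtering: department = 'Design'
Matching rows: 1

1 rows:
Dave, 110000


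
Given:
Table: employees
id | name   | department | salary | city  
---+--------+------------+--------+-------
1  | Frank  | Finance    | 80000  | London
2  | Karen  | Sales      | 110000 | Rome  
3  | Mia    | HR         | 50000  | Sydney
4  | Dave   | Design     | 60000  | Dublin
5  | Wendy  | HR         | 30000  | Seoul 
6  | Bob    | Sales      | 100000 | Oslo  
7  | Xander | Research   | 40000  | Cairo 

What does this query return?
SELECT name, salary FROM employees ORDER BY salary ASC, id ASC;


Sorting by salary ASC, then id ASC for ties

7 rows:
Wendy, 30000
Xander, 40000
Mia, 50000
Dave, 60000
Frank, 80000
Bob, 100000
Karen, 110000


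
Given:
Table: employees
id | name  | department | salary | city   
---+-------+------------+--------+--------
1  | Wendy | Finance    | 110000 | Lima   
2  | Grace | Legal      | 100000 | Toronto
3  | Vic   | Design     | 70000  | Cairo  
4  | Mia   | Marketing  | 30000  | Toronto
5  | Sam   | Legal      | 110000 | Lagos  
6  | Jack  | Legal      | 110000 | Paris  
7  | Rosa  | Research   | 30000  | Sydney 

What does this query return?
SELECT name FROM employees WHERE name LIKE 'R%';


LIKE 'R%' matches names starting with 'R'
Matching: 1

1 rows:
Rosa


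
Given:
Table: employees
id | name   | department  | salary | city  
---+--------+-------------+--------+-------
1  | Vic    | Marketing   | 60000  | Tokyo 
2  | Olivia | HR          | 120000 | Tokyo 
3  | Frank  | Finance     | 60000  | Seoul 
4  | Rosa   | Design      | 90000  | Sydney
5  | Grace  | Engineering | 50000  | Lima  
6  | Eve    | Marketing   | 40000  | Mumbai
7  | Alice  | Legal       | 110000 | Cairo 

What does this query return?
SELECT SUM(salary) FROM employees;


SUM(salary) = 60000 + 120000 + 60000 + 90000 + 50000 + 40000 + 110000 = 530000

530000


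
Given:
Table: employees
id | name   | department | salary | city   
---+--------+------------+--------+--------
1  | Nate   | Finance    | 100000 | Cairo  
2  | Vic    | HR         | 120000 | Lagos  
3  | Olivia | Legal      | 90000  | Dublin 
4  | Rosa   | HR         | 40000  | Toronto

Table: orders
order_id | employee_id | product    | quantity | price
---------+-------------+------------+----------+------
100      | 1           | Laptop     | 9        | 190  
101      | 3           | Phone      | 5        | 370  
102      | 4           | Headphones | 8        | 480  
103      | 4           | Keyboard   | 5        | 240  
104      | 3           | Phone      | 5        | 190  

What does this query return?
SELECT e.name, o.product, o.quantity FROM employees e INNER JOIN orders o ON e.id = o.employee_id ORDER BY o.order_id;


Joining employees.id = orders.employee_id:
  employee Nate (id=1) -> order Laptop
  employee Olivia (id=3) -> order Phone
  employee Rosa (id=4) -> order Headphones
  employee Rosa (id=4) -> order Keyboard
  employee Olivia (id=3) -> order Phone


5 rows:
Nate, Laptop, 9
Olivia, Phone, 5
Rosa, Headphones, 8
Rosa, Keyboard, 5
Olivia, Phone, 5
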